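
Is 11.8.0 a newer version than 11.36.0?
No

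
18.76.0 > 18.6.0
True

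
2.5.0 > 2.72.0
False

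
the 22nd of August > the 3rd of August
True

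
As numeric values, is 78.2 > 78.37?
False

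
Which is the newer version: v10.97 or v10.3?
v10.97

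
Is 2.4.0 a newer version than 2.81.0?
No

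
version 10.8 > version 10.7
True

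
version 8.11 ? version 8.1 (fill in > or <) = >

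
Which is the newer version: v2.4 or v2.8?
v2.8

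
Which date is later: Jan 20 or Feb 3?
Feb 3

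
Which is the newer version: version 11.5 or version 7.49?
version 11.5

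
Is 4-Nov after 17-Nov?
No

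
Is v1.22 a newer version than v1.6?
Yes. Version numbers are compared segment by segment as integers, not as decimals: minor version 22 > 6, so v1.22 > v1.6 (even though the decimal 1.22 < 1.6).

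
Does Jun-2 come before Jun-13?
Yes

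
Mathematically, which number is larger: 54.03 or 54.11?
54.11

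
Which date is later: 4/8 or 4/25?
4/25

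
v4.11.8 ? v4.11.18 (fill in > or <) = <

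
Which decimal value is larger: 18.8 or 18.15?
18.8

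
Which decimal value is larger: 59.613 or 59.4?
59.613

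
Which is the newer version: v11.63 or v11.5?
v11.63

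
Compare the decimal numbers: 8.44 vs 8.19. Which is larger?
8.44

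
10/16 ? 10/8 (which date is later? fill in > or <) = >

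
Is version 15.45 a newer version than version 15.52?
No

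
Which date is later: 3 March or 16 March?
16 March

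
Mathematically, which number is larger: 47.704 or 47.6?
47.704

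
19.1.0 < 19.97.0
True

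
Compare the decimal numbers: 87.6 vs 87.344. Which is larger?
87.6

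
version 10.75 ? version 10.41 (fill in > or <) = >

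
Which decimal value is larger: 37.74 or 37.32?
37.74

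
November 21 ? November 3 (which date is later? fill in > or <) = >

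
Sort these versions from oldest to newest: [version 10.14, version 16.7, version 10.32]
[version 10.14, version 10.32, version 16.7]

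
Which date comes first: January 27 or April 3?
January 27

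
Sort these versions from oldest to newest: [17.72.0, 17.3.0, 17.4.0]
[17.3.0, 17.4.0, 17.72.0]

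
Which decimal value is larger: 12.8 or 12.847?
12.847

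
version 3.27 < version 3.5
False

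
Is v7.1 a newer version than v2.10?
Yes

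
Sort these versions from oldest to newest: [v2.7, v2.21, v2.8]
[v2.7, v2.8, v2.21]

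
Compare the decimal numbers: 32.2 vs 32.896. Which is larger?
32.896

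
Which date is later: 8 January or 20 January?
20 January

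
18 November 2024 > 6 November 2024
True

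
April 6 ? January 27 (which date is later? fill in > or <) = >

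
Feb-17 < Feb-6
False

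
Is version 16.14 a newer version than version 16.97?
No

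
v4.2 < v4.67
True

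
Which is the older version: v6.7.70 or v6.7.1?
v6.7.1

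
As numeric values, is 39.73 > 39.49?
True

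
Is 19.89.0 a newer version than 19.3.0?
Yes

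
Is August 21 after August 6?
Yes. Day 21 comes after day 6 in August — this is a date comparison, not a decimal one (the decimal 8.21 would be smaller than 8.6).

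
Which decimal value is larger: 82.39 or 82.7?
82.7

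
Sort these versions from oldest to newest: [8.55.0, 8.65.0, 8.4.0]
[8.4.0, 8.55.0, 8.65.0]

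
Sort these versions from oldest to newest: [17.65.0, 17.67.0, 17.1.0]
[17.1.0, 17.65.0, 17.67.0]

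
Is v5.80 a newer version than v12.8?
No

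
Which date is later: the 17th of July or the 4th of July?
the 17th of July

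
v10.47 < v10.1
False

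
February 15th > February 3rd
True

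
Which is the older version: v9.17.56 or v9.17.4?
v9.17.4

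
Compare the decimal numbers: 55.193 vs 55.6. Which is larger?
55.6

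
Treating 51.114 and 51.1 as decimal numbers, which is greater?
51.114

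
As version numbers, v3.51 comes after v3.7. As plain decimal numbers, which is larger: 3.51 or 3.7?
3.7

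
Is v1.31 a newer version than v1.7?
Yes. Version numbers are compared segment by segment as integers, not as decimals: minor version 31 > 7, so v1.31 > v1.7 (even though the decimal 1.31 < 1.7).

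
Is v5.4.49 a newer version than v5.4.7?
Yes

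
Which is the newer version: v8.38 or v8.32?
v8.38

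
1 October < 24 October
True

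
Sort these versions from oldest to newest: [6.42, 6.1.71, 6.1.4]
[6.1.4, 6.1.71, 6.42]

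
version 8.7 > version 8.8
False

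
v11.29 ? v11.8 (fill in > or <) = >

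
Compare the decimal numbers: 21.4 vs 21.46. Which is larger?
21.46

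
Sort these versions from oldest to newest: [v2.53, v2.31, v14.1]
[v2.31, v2.53, v14.1]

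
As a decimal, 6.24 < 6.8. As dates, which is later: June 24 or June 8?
June 24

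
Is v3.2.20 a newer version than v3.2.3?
Yes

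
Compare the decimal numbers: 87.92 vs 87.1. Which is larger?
87.92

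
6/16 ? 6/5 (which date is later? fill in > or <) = >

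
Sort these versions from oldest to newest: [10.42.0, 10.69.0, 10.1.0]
[10.1.0, 10.42.0, 10.69.0]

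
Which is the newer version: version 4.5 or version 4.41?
version 4.41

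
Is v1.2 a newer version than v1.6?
No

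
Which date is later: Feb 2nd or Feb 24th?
Feb 24th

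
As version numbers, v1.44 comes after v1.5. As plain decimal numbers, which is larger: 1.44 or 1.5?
1.5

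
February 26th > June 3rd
False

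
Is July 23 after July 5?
Yes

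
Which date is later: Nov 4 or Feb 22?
Nov 4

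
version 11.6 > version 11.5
True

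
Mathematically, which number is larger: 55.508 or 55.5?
55.508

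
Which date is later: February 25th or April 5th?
April 5th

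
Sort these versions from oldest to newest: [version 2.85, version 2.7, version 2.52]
[version 2.7, version 2.52, version 2.85]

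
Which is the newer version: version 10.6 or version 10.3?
version 10.6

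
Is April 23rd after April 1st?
Yes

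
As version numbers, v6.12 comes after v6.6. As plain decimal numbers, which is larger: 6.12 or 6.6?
6.6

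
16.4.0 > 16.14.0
False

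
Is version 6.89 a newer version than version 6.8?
Yes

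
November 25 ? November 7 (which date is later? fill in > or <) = >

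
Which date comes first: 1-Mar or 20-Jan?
20-Jan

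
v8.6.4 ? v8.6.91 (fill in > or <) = <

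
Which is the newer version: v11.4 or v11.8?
v11.8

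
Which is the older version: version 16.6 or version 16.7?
version 16.6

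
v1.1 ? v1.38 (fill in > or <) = <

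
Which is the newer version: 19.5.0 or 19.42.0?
19.42.0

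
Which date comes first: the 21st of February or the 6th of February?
the 6th of February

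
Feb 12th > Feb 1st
True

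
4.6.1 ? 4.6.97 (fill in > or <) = <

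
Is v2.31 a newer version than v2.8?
Yes. Version numbers are compared segment by segment as integers, not as decimals: minor version 31 > 8, so v2.31 > v2.8 (even though the decimal 2.31 < 2.8).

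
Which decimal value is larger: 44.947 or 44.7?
44.947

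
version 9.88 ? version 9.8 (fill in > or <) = >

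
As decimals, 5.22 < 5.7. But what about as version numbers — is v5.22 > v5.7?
True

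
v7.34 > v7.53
False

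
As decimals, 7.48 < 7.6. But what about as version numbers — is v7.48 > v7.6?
True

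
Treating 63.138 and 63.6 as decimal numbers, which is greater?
63.6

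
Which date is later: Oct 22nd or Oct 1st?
Oct 22nd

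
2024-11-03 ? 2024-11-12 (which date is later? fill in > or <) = <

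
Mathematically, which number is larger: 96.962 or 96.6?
96.962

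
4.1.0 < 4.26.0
True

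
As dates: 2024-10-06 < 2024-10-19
True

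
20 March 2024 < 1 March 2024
False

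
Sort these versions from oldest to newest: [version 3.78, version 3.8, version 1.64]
[version 1.64, version 3.8, version 3.78]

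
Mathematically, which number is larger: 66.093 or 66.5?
66.5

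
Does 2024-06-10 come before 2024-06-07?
No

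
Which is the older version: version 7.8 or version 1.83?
version 1.83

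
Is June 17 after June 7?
Yes. Day 17 comes after day 7 in June — this is a date comparison, not a decimal one (the decimal 6.17 would be smaller than 6.7).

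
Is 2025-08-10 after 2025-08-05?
Yes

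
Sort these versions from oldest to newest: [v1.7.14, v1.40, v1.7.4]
[v1.7.4, v1.7.14, v1.40]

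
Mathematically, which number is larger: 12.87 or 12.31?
12.87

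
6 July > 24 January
True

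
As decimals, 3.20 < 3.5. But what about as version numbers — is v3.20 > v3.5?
True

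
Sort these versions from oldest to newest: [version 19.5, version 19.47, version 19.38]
[version 19.5, version 19.38, version 19.47]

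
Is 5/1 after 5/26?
No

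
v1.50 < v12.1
True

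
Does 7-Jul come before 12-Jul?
Yes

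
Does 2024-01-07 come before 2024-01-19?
Yes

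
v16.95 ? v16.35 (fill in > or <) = >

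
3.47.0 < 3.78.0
True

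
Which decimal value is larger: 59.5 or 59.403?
59.5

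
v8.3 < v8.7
True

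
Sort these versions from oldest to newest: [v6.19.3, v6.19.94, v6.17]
[v6.17, v6.19.3, v6.19.94]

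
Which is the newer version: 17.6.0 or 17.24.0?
17.24.0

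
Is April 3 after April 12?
No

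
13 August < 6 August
False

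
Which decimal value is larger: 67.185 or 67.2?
67.2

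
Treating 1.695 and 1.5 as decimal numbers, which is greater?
1.695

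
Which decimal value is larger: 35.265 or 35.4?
35.4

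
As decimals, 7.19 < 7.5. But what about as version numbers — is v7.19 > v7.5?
True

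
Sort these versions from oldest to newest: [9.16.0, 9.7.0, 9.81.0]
[9.7.0, 9.16.0, 9.81.0]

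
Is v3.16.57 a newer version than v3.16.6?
Yes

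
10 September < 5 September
False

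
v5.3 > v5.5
False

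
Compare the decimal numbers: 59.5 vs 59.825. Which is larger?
59.825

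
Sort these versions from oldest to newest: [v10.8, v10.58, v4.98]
[v4.98, v10.8, v10.58]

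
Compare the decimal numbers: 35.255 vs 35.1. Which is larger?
35.255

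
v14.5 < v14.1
False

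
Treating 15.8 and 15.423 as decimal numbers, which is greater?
15.8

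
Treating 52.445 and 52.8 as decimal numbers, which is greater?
52.8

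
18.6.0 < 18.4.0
False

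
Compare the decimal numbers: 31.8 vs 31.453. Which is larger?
31.8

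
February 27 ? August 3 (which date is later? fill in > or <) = <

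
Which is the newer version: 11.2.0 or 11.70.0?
11.70.0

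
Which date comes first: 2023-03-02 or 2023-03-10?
2023-03-02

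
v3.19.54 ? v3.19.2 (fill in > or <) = >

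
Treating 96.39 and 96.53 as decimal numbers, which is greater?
96.53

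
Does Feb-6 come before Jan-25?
No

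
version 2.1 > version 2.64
False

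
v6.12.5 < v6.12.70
True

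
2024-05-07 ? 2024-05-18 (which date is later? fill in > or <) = <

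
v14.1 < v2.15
False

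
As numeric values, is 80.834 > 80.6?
True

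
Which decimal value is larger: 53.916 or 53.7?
53.916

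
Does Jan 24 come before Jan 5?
No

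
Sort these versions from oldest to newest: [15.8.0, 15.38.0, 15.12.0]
[15.8.0, 15.12.0, 15.38.0]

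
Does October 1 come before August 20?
No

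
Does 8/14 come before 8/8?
No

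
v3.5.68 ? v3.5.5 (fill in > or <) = >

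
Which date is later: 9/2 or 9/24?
9/24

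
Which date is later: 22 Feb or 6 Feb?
22 Feb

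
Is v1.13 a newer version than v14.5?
No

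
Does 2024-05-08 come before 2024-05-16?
Yes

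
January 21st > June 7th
False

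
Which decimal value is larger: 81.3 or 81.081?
81.3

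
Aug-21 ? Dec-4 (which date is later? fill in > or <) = <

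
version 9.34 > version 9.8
True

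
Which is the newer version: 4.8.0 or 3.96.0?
4.8.0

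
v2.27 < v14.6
True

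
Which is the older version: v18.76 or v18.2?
v18.2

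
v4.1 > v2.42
True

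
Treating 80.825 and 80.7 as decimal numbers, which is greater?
80.825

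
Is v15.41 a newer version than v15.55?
No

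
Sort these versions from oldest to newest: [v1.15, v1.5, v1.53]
[v1.5, v1.15, v1.53]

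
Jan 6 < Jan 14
True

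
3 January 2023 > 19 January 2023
False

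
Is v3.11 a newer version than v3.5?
Yes. Version numbers are compared segment by segment as integers, not as decimals: minor version 11 > 5, so v3.11 > v3.5 (even though the decimal 3.11 < 3.5).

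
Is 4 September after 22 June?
Yes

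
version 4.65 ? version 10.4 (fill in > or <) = <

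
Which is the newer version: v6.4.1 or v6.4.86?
v6.4.86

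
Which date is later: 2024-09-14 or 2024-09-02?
2024-09-14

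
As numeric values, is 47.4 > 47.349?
True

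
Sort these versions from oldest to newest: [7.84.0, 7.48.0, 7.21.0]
[7.21.0, 7.48.0, 7.84.0]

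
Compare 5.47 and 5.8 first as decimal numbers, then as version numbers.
As decimals: 5.47 < 5.8. As versions: v5.47 > v5.8 (minor version 47 > 8).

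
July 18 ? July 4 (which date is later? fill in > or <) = >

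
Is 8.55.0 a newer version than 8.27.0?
Yes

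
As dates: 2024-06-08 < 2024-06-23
True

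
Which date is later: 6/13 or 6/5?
6/13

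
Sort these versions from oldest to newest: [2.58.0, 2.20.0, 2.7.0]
[2.7.0, 2.20.0, 2.58.0]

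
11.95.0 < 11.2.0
False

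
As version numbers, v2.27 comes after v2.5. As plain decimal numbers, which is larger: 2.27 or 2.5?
2.5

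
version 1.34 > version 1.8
True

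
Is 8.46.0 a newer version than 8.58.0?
No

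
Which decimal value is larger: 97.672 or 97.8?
97.8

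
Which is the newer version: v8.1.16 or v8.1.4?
v8.1.16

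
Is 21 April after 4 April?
Yes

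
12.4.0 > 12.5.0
False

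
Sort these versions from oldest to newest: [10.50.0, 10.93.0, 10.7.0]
[10.7.0, 10.50.0, 10.93.0]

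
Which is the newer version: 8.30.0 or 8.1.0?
8.30.0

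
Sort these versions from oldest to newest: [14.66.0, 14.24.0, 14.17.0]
[14.17.0, 14.24.0, 14.66.0]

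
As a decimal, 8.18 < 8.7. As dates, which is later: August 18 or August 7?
August 18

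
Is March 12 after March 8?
Yes. Day 12 comes after day 8 in March — this is a date comparison, not a decimal one (the decimal 3.12 would be smaller than 3.8).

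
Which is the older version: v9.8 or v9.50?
v9.8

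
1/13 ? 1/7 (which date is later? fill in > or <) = >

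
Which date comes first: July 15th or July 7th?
July 7th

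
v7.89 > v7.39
True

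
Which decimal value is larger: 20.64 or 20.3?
20.64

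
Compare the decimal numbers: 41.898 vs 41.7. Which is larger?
41.898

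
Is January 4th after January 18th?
No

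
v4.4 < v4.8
True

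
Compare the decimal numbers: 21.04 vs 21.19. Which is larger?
21.19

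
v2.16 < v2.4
False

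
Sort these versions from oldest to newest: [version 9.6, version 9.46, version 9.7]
[version 9.6, version 9.7, version 9.46]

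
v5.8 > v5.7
True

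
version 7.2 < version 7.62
True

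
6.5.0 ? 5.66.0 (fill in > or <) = >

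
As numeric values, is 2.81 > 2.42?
True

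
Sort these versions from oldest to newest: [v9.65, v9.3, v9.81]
[v9.3, v9.65, v9.81]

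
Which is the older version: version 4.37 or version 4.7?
version 4.7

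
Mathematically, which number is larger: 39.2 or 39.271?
39.271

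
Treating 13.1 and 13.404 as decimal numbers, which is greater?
13.404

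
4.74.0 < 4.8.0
False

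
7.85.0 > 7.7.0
True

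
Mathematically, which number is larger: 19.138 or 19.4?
19.4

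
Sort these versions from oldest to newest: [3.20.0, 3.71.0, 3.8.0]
[3.8.0, 3.20.0, 3.71.0]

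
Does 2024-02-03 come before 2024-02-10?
Yes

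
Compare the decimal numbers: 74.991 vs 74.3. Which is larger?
74.991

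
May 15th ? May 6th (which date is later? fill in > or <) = >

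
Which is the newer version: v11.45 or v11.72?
v11.72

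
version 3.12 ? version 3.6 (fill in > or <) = >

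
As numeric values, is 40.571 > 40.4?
True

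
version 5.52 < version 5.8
False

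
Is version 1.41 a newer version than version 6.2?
No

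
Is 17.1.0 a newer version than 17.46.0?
No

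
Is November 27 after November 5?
Yes. Day 27 comes after day 5 in November — this is a date comparison, not a decimal one (the decimal 11.27 would be smaller than 11.5).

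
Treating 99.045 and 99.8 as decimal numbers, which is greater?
99.8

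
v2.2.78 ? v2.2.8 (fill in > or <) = >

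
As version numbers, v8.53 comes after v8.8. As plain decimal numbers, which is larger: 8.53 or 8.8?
8.8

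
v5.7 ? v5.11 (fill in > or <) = <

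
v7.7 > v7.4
True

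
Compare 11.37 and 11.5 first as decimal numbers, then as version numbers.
As decimals: 11.37 < 11.5. As versions: v11.37 > v11.5 (minor version 37 > 5).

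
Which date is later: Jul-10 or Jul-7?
Jul-10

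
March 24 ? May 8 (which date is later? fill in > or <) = <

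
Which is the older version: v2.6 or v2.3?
v2.3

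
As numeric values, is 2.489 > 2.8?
False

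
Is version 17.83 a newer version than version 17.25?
Yes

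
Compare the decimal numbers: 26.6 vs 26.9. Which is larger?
26.9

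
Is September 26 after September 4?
Yes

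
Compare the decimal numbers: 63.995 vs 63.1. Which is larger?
63.995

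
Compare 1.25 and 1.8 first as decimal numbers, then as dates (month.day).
As decimals: 1.25 < 1.8. As dates: 1/25 is later than 1/8 (day 25 > day 8).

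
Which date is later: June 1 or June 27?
June 27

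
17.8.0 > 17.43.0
False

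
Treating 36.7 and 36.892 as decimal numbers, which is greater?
36.892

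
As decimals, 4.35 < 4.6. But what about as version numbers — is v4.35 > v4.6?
True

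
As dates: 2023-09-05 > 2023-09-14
False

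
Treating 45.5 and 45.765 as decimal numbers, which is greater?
45.765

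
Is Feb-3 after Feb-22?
No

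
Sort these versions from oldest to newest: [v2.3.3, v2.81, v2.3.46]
[v2.3.3, v2.3.46, v2.81]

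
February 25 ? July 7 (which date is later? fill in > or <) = <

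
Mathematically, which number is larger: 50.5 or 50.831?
50.831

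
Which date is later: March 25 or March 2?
March 25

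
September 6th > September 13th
False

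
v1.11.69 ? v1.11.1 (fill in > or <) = >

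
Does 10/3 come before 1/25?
No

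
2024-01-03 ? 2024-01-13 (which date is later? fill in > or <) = <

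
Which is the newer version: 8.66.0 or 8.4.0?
8.66.0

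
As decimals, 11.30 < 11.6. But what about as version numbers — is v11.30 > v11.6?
True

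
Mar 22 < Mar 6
False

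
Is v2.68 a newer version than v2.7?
Yes. Version numbers are compared segment by segment as integers, not as decimals: minor version 68 > 7, so v2.68 > v2.7 (even though the decimal 2.68 < 2.7).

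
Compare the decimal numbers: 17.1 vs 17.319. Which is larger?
17.319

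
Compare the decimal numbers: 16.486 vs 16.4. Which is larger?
16.486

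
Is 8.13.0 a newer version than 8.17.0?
No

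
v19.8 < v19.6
False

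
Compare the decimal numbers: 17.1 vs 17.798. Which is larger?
17.798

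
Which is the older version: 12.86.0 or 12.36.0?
12.36.0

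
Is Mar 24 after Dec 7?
No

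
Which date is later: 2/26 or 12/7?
12/7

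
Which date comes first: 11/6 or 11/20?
11/6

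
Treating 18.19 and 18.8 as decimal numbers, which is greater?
18.8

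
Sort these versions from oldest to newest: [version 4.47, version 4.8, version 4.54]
[version 4.8, version 4.47, version 4.54]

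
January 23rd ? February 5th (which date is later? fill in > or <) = <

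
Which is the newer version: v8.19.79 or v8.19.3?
v8.19.79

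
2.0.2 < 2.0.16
True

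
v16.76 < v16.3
False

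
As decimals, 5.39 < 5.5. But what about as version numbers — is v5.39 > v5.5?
True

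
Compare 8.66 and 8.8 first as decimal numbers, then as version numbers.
As decimals: 8.66 < 8.8. As versions: v8.66 > v8.8 (minor version 66 > 8).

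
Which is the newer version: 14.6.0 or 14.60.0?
14.60.0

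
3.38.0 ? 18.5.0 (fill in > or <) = <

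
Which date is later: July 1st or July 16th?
July 16th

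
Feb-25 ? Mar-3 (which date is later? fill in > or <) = <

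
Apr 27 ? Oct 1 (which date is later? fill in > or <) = <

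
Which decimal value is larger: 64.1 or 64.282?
64.282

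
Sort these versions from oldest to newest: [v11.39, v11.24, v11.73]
[v11.24, v11.39, v11.73]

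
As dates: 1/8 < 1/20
True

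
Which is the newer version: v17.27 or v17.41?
v17.41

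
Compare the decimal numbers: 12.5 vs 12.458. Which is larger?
12.5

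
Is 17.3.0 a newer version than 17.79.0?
No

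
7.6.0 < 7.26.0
True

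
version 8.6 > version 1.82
True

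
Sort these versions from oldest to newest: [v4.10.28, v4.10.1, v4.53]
[v4.10.1, v4.10.28, v4.53]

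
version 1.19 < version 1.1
False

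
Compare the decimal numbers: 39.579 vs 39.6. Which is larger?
39.6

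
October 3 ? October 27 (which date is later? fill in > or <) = <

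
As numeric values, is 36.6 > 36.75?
False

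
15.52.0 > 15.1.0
True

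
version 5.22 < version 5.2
False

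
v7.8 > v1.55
True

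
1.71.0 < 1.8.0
False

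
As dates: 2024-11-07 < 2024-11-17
True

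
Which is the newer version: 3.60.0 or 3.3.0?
3.60.0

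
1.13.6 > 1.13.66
False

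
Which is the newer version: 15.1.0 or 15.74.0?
15.74.0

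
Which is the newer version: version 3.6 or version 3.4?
version 3.6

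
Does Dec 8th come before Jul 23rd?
No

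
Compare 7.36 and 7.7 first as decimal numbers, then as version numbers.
As decimals: 7.36 < 7.7. As versions: v7.36 > v7.7 (minor version 36 > 7).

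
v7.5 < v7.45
True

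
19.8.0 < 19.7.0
False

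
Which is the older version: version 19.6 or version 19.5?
version 19.5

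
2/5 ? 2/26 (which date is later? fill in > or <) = <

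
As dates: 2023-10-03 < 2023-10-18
True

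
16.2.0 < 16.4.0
True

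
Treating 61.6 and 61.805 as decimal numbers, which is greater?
61.805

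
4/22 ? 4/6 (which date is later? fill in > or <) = >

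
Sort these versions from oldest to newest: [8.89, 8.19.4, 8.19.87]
[8.19.4, 8.19.87, 8.89]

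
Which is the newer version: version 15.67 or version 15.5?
version 15.67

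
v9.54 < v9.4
False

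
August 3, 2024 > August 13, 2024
False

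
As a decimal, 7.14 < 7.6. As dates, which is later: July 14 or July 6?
July 14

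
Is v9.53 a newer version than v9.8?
Yes. Version numbers are compared segment by segment as integers, not as decimals: minor version 53 > 8, so v9.53 > v9.8 (even though the decimal 9.53 < 9.8).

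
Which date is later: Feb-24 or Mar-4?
Mar-4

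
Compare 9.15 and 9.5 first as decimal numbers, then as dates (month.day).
As decimals: 9.15 < 9.5. As dates: 9/15 is later than 9/5 (day 15 > day 5).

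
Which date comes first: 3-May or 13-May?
3-May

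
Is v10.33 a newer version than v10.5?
Yes. Version numbers are compared segment by segment as integers, not as decimals: minor version 33 > 5, so v10.33 > v10.5 (even though the decimal 10.33 < 10.5).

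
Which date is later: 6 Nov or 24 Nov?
24 Nov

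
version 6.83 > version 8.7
False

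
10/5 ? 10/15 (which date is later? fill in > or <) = <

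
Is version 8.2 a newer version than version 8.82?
No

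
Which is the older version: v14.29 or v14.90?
v14.29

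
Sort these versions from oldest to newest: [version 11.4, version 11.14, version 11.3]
[version 11.3, version 11.4, version 11.14]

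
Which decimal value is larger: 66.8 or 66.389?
66.8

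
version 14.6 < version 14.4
False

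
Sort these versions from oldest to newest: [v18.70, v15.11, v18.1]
[v15.11, v18.1, v18.70]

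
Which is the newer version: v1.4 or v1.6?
v1.6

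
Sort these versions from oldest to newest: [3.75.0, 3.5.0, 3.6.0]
[3.5.0, 3.6.0, 3.75.0]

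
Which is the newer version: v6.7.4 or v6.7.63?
v6.7.63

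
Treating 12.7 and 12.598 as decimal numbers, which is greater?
12.7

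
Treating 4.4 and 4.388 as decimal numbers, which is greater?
4.4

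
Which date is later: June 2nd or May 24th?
June 2nd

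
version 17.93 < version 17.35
False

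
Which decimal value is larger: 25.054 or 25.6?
25.6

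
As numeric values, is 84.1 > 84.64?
False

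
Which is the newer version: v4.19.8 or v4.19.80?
v4.19.80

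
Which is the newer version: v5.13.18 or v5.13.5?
v5.13.18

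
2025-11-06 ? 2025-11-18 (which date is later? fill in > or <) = <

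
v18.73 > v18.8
True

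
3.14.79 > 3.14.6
True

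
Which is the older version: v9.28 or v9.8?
v9.8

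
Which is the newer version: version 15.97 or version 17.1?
version 17.1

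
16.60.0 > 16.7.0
True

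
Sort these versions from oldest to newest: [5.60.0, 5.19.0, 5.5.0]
[5.5.0, 5.19.0, 5.60.0]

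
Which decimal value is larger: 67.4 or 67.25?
67.4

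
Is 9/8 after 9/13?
No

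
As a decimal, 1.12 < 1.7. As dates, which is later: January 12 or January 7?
January 12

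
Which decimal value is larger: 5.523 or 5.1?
5.523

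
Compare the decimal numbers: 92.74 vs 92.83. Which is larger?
92.83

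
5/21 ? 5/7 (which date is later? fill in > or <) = >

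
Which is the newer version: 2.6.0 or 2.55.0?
2.55.0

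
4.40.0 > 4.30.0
True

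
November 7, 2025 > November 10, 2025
False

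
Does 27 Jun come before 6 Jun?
No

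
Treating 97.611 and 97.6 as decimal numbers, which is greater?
97.611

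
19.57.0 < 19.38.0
False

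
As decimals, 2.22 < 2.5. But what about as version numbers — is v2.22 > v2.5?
True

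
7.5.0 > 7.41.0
False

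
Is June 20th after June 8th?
Yes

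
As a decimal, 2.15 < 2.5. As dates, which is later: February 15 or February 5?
February 15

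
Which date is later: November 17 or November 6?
November 17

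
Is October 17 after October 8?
Yes. Day 17 comes after day 8 in October — this is a date comparison, not a decimal one (the decimal 10.17 would be smaller than 10.8).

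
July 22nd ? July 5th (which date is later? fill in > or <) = >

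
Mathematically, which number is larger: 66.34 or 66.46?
66.46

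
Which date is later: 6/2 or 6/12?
6/12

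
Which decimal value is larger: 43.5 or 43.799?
43.799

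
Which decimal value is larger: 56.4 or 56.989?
56.989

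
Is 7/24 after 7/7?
Yes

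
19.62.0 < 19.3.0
False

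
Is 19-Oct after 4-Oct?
Yes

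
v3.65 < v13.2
True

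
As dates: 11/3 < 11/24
True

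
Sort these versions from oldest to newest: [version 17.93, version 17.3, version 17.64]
[version 17.3, version 17.64, version 17.93]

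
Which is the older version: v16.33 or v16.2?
v16.2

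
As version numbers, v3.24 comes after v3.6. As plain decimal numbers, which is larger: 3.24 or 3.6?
3.6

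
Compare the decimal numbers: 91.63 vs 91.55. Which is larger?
91.63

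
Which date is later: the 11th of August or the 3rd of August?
the 11th of August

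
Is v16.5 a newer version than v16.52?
No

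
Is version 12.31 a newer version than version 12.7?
Yes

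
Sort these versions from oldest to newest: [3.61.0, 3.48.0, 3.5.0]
[3.5.0, 3.48.0, 3.61.0]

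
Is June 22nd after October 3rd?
No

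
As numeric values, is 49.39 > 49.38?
True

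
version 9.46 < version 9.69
True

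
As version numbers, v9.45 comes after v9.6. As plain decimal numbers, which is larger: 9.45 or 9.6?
9.6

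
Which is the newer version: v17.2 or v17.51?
v17.51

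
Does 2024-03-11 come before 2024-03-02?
No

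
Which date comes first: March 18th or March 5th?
March 5th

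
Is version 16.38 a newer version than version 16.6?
Yes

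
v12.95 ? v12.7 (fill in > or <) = >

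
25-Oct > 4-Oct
True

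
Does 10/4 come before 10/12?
Yes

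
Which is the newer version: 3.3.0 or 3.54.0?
3.54.0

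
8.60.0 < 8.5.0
False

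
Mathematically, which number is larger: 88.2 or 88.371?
88.371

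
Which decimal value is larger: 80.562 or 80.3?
80.562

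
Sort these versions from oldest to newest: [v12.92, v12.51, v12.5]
[v12.5, v12.51, v12.92]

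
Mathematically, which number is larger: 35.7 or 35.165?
35.7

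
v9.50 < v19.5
True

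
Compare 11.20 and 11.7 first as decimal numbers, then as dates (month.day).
As decimals: 11.20 < 11.7. As dates: 11/20 is later than 11/7 (day 20 > day 7).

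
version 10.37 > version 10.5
True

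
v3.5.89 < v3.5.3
False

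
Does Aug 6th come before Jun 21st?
No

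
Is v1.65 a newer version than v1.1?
Yes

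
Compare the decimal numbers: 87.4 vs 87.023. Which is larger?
87.4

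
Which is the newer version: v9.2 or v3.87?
v9.2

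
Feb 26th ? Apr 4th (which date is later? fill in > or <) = <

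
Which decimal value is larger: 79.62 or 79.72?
79.72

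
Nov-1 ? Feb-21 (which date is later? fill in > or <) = >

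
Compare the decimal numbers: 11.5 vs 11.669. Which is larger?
11.669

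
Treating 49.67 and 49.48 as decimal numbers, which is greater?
49.67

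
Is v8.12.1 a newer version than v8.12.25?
No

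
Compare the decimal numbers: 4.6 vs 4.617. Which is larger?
4.617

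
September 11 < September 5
False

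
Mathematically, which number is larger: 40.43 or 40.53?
40.53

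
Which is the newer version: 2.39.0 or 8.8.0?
8.8.0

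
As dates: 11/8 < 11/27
True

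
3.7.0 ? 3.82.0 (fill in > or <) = <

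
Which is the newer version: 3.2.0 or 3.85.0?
3.85.0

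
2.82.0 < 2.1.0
False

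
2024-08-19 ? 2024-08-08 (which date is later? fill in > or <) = >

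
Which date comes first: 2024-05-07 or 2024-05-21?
2024-05-07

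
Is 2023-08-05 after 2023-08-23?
No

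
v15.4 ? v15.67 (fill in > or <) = <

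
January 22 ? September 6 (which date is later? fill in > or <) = <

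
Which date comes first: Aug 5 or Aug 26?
Aug 5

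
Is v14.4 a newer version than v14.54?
No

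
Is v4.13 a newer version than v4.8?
Yes. Version numbers are compared segment by segment as integers, not as decimals: minor version 13 > 8, so v4.13 > v4.8 (even though the decimal 4.13 < 4.8).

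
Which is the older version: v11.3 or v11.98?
v11.3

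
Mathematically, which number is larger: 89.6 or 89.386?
89.6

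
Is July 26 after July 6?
Yes. Day 26 comes after day 6 in July — this is a date comparison, not a decimal one (the decimal 7.26 would be smaller than 7.6).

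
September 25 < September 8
False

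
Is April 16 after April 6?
Yes. Day 16 comes after day 6 in April — this is a date comparison, not a decimal one (the decimal 4.16 would be smaller than 4.6).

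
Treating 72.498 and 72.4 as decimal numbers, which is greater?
72.498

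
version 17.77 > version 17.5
True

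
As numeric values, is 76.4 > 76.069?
True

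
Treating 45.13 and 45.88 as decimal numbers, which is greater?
45.88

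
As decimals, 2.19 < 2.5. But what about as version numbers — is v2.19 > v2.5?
True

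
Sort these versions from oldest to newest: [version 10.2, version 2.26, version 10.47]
[version 2.26, version 10.2, version 10.47]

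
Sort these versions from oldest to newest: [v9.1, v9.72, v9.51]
[v9.1, v9.51, v9.72]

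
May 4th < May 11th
True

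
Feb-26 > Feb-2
True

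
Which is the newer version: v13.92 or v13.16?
v13.92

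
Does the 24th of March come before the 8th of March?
No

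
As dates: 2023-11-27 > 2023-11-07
True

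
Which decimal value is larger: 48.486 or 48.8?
48.8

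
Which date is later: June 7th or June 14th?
June 14th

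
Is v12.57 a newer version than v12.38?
Yes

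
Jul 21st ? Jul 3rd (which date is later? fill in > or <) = >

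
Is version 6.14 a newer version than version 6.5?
Yes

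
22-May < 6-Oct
True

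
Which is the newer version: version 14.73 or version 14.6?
version 14.73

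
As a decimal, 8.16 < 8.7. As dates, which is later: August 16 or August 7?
August 16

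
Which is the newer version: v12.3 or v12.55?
v12.55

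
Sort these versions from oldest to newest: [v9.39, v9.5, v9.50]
[v9.5, v9.39, v9.50]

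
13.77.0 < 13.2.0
False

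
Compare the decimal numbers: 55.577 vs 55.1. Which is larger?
55.577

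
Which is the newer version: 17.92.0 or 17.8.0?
17.92.0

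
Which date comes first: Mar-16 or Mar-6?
Mar-6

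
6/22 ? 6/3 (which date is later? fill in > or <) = >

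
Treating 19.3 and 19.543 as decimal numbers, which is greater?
19.543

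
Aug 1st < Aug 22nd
True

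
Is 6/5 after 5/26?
Yes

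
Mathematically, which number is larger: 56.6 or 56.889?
56.889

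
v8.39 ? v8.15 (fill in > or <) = >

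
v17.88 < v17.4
False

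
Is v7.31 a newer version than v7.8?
Yes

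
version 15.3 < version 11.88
False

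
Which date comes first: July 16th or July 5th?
July 5th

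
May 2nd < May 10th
True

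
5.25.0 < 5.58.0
True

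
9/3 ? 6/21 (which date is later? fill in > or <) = >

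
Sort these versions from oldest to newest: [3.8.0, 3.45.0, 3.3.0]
[3.3.0, 3.8.0, 3.45.0]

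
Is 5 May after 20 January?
Yes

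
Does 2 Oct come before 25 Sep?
No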